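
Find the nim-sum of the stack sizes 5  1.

4

Nim-sum: 5 ⊕ 1 = 4.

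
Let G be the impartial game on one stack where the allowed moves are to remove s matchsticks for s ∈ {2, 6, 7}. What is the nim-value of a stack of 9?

0

Build the Grundy sequence with g(k) = mex{g(k−s) : s ∈ {2, 6, 7}, s ≤ k}:
k:     0  1  2  3  4  5  6  7  8  9
g(k):  0  0  1  1  0  0  1  1  2  0
So g(9) = 0.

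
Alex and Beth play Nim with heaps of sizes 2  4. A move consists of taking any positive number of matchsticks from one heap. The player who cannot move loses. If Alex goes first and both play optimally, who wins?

Alex wins

Write each in binary and XOR column by column:
  010  (2)
  100  (4)
  ---
  110  (6)
The nim-sum is 6 ≠ 0, so this is an N-position: the player to move can win; Alex has a winning move.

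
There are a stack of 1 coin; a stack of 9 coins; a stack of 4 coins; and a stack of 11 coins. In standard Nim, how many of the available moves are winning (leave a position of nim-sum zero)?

Nim-sum: 1 ⊕ 9 ⊕ 4 ⊕ 11 = 7.
The overall nim-sum is X = 7. A stack of size p has a winning move iff p XOR X < p (reduce it to p XOR X).
  1: 1 XOR 7 = 6 ≥ 1 — no move.
  9: 9 XOR 7 = 14 ≥ 9 — no move.
  4: 4 XOR 7 = 3 < 4 — winning move (to 3).
  11: 11 XOR 7 = 12 ≥ 11 — no move.
That gives 1 winning move.

1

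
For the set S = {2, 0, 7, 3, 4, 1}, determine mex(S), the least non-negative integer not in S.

5

The values 0, 1, 2, 3, 4 are all present; 5 is the first non-negative integer missing from the set.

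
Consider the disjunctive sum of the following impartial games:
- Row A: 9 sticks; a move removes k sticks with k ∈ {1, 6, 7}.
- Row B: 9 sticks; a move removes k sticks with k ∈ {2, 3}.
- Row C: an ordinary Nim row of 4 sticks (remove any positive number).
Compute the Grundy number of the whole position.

Grundy values for row A (subtraction set {1, 6, 7}):
g(0) = mex{} = 0
g(1) = mex{0} = 1
g(2) = mex{1} = 0
g(3) = mex{0} = 1
g(4) = mex{1} = 0
g(5) = mex{0} = 1
g(6) = mex{0,1} = 2
g(7) = mex{0,1,2} = 3
g(8) = mex{0,1,3} = 2
g(9) = mex{0,1,2} = 3
So g(9) = 3.
For row B, compute g(0), g(1), … with moves {2, 3}:
g(0) = mex{} = 0
g(1) = mex{} = 0
g(2) = mex{0} = 1
g(3) = mex{0} = 1
g(4) = mex{0,1} = 2
g(5) = mex{1} = 0
g(6) = mex{1,2} = 0
g(7) = mex{0,2} = 1
g(8) = mex{0} = 1
g(9) = mex{0,1} = 2
So g(9) = 2.
Row C is a plain Nim row of size 4, so its Grundy value is 4.
The value of a disjunctive sum is the nim-sum of the parts.
Combined value = 3 ⊕ 2 ⊕ 4 = 5.

5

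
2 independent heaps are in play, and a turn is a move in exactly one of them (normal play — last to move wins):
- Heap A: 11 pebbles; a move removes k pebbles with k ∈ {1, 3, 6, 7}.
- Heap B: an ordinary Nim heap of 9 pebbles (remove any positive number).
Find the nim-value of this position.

Build the Grundy sequence for heap A with g(k) = mex{g(k−s) : s ∈ {1, 3, 6, 7}, s ≤ k}:
k:     0  1  2  3  4  5  6  7  8  9 10 11
g(k):  0  1  0  1  0  1  2  3  2  3  2  3
So g(11) = 3.
Heap B is a plain Nim heap of size 9, so its Grundy value is 9.
By the Sprague-Grundy theorem, the Grundy value of a sum of independent games is the XOR of the component values.
Combined value = 3 XOR 9 = 10.

10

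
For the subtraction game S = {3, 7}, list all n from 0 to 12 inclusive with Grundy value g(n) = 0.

0, 1, 2, 6, 10, 11, 12

Compute g(0), g(1), … for moves {3, 7}:
g(0) = mex{} = 0
g(1) = mex{} = 0
g(2) = mex{} = 0
g(3) = mex{0} = 1
g(4) = mex{0} = 1
g(5) = mex{0} = 1
g(6) = mex{1} = 0
g(7) = mex{0,1} = 2
g(8) = mex{0,1} = 2
g(9) = mex{0} = 1
g(10) = mex{1,2} = 0
g(11) = mex{1,2} = 0
g(12) = mex{1} = 0
The P-positions (g = 0) in 0..12 are 0, 1, 2, 6, 10, 11, 12.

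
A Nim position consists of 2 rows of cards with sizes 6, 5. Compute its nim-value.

3

Nim-sum: 6 XOR 5 = 3.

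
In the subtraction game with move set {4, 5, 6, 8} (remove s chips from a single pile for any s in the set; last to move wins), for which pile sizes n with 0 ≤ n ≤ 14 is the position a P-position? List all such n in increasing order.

Build the Grundy sequence with g(k) = mex{g(k−s) : s ∈ {4, 5, 6, 8}, s ≤ k}:
k:     0  1  2  3  4  5  6  7  8  9 10 11 12 13 14
g(k):  0  0  0  0  1  1  1  1  2  2  2  2  0  0  0
The P-positions (g = 0) in 0..14 are 0, 1, 2, 3, 12, 13, 14.

0, 1, 2, 3, 12, 13, 14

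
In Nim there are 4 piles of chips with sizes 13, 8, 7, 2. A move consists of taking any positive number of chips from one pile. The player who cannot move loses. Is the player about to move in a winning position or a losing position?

Write each in binary and XOR column by column:
  1101  (13)
  1000  (8)
  0111  (7)
  0010  (2)
  ----
  0000  (0)
The nim-sum is 0, so this is a P-position: the player to move is in a losing position under optimal play.

Losing position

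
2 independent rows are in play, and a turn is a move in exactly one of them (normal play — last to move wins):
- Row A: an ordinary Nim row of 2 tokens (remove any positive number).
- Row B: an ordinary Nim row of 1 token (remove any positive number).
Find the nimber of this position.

3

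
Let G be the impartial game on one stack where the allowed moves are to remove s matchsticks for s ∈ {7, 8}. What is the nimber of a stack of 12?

1

Grundy values for subtraction set {7, 8}:
k:     0  1  2  3  4  5  6  7  8  9 10 11 12
g(k):  0  0  0  0  0  0  0  1  1  1  1  1  1
So g(12) = 1.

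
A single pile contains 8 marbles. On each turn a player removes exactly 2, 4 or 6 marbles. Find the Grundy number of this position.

0

Build the Grundy sequence with g(k) = mex{g(k−s) : s ∈ {2, 4, 6}, s ≤ k}:
k:     0  1  2  3  4  5  6  7  8
g(k):  0  0  1  1  2  2  3  3  0
So g(8) = 0.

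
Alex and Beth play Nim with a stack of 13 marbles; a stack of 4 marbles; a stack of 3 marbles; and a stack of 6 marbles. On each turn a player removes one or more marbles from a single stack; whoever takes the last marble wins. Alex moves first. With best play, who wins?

Alex wins

Compute the nim-sum pairwise:
13 ⊕ 4 = 9
9 ⊕ 3 = 10
10 ⊕ 6 = 12
The nim-sum is 12 ≠ 0, so this is an N-position: the player to move can win; Alex has a winning move.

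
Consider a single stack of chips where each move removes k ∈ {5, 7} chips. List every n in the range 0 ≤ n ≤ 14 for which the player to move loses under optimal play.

0, 1, 2, 3, 4, 12, 13, 14

Build the Grundy sequence with g(k) = mex{g(k−s) : s ∈ {5, 7}, s ≤ k}:
k:     0  1  2  3  4  5  6  7  8  9 10 11 12 13 14
g(k):  0  0  0  0  0  1  1  1  1  1  2  2  0  0  0
The P-positions (g = 0) in 0..14 are 0, 1, 2, 3, 4, 12, 13, 14.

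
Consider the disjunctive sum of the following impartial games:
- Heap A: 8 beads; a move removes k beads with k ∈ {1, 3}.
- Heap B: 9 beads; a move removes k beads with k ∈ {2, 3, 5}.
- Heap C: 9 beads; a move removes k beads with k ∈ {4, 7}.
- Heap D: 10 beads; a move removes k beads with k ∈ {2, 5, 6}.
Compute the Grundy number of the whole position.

2

Build the Grundy sequence for heap A with g(k) = mex{g(k−s) : s ∈ {1, 3}, s ≤ k}:
k:     0  1  2  3  4  5  6  7  8
g(k):  0  1  0  1  0  1  0  1  0
So g(8) = 0.
Grundy values for heap B (subtraction set {2, 3, 5}):
g(0) = mex{} = 0
g(1) = mex{} = 0
g(2) = mex{0} = 1
g(3) = mex{0} = 1
g(4) = mex{0,1} = 2
g(5) = mex{0,1} = 2
g(6) = mex{0,1,2} = 3
g(7) = mex{1,2} = 0
g(8) = mex{1,2,3} = 0
g(9) = mex{0,2,3} = 1
So g(9) = 1.
For heap C, compute g(0), g(1), … with moves {4, 7}:
k:     0  1  2  3  4  5  6  7  8  9
g(k):  0  0  0  0  1  1  1  1  2  2
So g(9) = 2.
For heap D, compute g(0), g(1), … with moves {2, 5, 6}:
g(0) = mex{} = 0
g(1) = mex{} = 0
g(2) = mex{0} = 1
g(3) = mex{0} = 1
g(4) = mex{1} = 0
g(5) = mex{0,1} = 2
g(6) = mex{0} = 1
g(7) = mex{0,1,2} = 3
g(8) = mex{1} = 0
g(9) = mex{0,1,3} = 2
g(10) = mex{0,2} = 1
So g(10) = 1.
The value of a disjunctive sum is the nim-sum of the parts.
Combined value = 0 XOR 1 XOR 2 XOR 1 = 2.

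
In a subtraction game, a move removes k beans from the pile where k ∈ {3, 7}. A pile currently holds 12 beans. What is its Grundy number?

0

Compute g(0), g(1), … for moves {3, 7}:
g(0) = mex{} = 0
g(1) = mex{} = 0
g(2) = mex{} = 0
g(3) = mex{0} = 1
g(4) = mex{0} = 1
g(5) = mex{0} = 1
g(6) = mex{1} = 0
g(7) = mex{0,1} = 2
g(8) = mex{0,1} = 2
g(9) = mex{0} = 1
g(10) = mex{1,2} = 0
g(11) = mex{1,2} = 0
g(12) = mex{1} = 0
So g(12) = 0.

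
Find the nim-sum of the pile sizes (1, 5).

Compute the nim-sum pairwise:
1 XOR 5 = 4

4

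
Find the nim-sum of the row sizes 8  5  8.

5

Compute the nim-sum pairwise:
8 ⊕ 5 = 13
13 ⊕ 8 = 5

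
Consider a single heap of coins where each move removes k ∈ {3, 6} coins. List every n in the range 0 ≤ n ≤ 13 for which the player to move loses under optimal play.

Build the Grundy sequence with g(k) = mex{g(k−s) : s ∈ {3, 6}, s ≤ k}:
g(0) = mex{} = 0
g(1) = mex{} = 0
g(2) = mex{} = 0
g(3) = mex{0} = 1
g(4) = mex{0} = 1
g(5) = mex{0} = 1
g(6) = mex{0,1} = 2
g(7) = mex{0,1} = 2
g(8) = mex{0,1} = 2
g(9) = mex{1,2} = 0
g(10) = mex{1,2} = 0
g(11) = mex{1,2} = 0
g(12) = mex{0,2} = 1
g(13) = mex{0,2} = 1
The P-positions (g = 0) in 0..13 are 0, 1, 2, 9, 10, 11.

0, 1, 2, 9, 10, 11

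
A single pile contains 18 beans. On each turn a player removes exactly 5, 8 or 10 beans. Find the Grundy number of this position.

0

Build the Grundy sequence with g(k) = mex{g(k−s) : s ∈ {5, 8, 10}, s ≤ k}:
k:     0  1  2  3  4  5  6  7  8  9 10 11 12 13 14 15 16 17 18
g(k):  0  0  0  0  0  1  1  1  1  1  2  2  2  2  2  0  0  0  0
So g(18) = 0.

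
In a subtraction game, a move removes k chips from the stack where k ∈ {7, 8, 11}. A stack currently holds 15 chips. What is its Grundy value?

Compute g(0), g(1), … for moves {7, 8, 11}:
k:     0  1  2  3  4  5  6  7  8  9 10 11 12 13 14 15
g(k):  0  0  0  0  0  0  0  1  1  1  1  1  1  1  2  2
So g(15) = 2.

2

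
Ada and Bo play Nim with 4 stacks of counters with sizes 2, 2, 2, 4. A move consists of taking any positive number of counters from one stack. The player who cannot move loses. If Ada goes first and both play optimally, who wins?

Bitwise XOR of the heap sizes:
  010  (2)
  010  (2)
  010  (2)
  100  (4)
  ---
  110  (6)
The nim-sum is 6 ≠ 0, so this is an N-position: the player to move can win; Ada has a winning move.

Ada wins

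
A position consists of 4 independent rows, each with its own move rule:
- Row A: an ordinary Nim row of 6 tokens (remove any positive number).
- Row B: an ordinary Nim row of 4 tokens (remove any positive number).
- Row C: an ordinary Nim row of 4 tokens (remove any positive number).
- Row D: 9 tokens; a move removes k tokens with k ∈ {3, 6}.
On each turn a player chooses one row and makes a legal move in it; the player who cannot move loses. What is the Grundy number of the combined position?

Row A is a plain Nim row of size 6, so its Grundy value is 6.
Row B is a plain Nim row of size 4, so its Grundy value is 4.
Row C is a plain Nim row of size 4, so its Grundy value is 4.
For row D, compute g(0), g(1), … with moves {3, 6}:
g(0) = mex{} = 0
g(1) = mex{} = 0
g(2) = mex{} = 0
g(3) = mex{0} = 1
g(4) = mex{0} = 1
g(5) = mex{0} = 1
g(6) = mex{0,1} = 2
g(7) = mex{0,1} = 2
g(8) = mex{0,1} = 2
g(9) = mex{1,2} = 0
So g(9) = 0.
By the Sprague-Grundy theorem, the Grundy value of a sum of independent games is the XOR of the component values.
Combined value = 6 ⊕ 4 ⊕ 4 ⊕ 0 = 6.

6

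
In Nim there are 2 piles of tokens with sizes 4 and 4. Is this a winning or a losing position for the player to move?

Bitwise XOR of the heap sizes:
  100  (4)
  100  (4)
  ---
  000  (0)
The nim-sum is 0, so this is a P-position: the player to move is in a losing position under optimal play.

Losing position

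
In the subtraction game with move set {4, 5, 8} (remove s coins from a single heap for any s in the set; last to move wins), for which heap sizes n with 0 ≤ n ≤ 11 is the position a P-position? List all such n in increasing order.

0, 1, 2, 3

Grundy values for subtraction set {4, 5, 8}:
k:     0  1  2  3  4  5  6  7  8  9 10 11
g(k):  0  0  0  0  1  1  1  1  2  2  2  2
The P-positions (g = 0) in 0..11 are 0, 1, 2, 3.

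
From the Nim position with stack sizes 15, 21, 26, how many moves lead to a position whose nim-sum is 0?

Nim-sum: 15 XOR 21 XOR 26 = 0.
The nim-sum is already 0, so every move leaves a nonzero nim-sum — there are no winning moves.

0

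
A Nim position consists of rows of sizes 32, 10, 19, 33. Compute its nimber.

24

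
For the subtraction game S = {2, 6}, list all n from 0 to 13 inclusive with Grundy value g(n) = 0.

0, 1, 4, 5, 8, 9, 12, 13

Build the Grundy sequence with g(k) = mex{g(k−s) : s ∈ {2, 6}, s ≤ k}:
k:     0  1  2  3  4  5  6  7  8  9 10 11 12 13
g(k):  0  0  1  1  0  0  1  1  0  0  1  1  0  0
The P-positions (g = 0) in 0..13 are 0, 1, 4, 5, 8, 9, 12, 13.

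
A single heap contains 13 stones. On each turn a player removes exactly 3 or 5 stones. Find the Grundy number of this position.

1

Compute g(0), g(1), … for moves {3, 5}:
g(0) = mex{} = 0
g(1) = mex{} = 0
g(2) = mex{} = 0
g(3) = mex{0} = 1
g(4) = mex{0} = 1
g(5) = mex{0} = 1
g(6) = mex{0,1} = 2
g(7) = mex{0,1} = 2
g(8) = mex{1} = 0
g(9) = mex{1,2} = 0
g(10) = mex{1,2} = 0
g(11) = mex{0,2} = 1
g(12) = mex{0,2} = 1
g(13) = mex{0} = 1
So g(13) = 1.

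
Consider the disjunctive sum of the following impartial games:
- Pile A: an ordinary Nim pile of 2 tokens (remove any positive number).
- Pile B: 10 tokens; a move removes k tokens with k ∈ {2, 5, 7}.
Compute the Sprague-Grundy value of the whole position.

2

Pile A is a plain Nim pile of size 2, so its Grundy value is 2.
Build the Grundy sequence for pile B with g(k) = mex{g(k−s) : s ∈ {2, 5, 7}, s ≤ k}:
g(0) = mex{} = 0
g(1) = mex{} = 0
g(2) = mex{0} = 1
g(3) = mex{0} = 1
g(4) = mex{1} = 0
g(5) = mex{0,1} = 2
g(6) = mex{0} = 1
g(7) = mex{0,1,2} = 3
g(8) = mex{0,1} = 2
g(9) = mex{0,1,3} = 2
g(10) = mex{1,2} = 0
So g(10) = 0.
By the Sprague-Grundy theorem, the Grundy value of a sum of independent games is the XOR of the component values.
Combined value = 2 ⊕ 0 = 2.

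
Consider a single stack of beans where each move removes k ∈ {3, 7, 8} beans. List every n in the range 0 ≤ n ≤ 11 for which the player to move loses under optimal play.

0, 1, 2, 6, 11

Grundy values for subtraction set {3, 7, 8}:
g(0) = mex{} = 0
g(1) = mex{} = 0
g(2) = mex{} = 0
g(3) = mex{0} = 1
g(4) = mex{0} = 1
g(5) = mex{0} = 1
g(6) = mex{1} = 0
g(7) = mex{0,1} = 2
g(8) = mex{0,1} = 2
g(9) = mex{0} = 1
g(10) = mex{0,1,2} = 3
g(11) = mex{1,2} = 0
The P-positions (g = 0) in 0..11 are 0, 1, 2, 6, 11.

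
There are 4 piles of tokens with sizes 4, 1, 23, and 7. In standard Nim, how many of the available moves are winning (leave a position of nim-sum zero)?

1

In binary:
  00100  (4)
  00001  (1)
  10111  (23)
  00111  (7)
  -----
  10101  (21)
The overall nim-sum is X = 21. A pile of size p has a winning move iff p XOR X < p (reduce it to p XOR X).
  4: 4 XOR 21 = 17 ≥ 4 — no move.
  1: 1 XOR 21 = 20 ≥ 1 — no move.
  23: 23 XOR 21 = 2 < 23 — winning move (to 2).
  7: 7 XOR 21 = 18 ≥ 7 — no move.
That gives 1 winning move.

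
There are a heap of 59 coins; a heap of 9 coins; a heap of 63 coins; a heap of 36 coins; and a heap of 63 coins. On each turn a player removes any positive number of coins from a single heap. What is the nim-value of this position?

22

Compute the nim-sum pairwise:
59 ⊕ 9 = 50
50 ⊕ 63 = 13
13 ⊕ 36 = 41
41 ⊕ 63 = 22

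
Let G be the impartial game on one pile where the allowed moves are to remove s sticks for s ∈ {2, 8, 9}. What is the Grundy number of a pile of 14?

3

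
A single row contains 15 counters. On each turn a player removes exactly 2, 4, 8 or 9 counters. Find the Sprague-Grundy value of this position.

1

Build the Grundy sequence with g(k) = mex{g(k−s) : s ∈ {2, 4, 8, 9}, s ≤ k}:
k:     0  1  2  3  4  5  6  7  8  9 10 11 12 13 14 15
g(k):  0  0  1  1  2  2  0  0  1  1  2  2  0  0  1  1
So g(15) = 1.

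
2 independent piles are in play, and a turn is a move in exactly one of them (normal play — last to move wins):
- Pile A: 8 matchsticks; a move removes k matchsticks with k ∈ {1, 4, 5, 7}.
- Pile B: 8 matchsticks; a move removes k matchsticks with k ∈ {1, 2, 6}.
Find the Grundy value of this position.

1

For pile A, compute g(0), g(1), … with moves {1, 4, 5, 7}:
g(0) = mex{} = 0
g(1) = mex{0} = 1
g(2) = mex{1} = 0
g(3) = mex{0} = 1
g(4) = mex{0,1} = 2
g(5) = mex{0,1,2} = 3
g(6) = mex{0,1,3} = 2
g(7) = mex{0,1,2} = 3
g(8) = mex{1,2,3} = 0
So g(8) = 0.
Build the Grundy sequence for pile B with g(k) = mex{g(k−s) : s ∈ {1, 2, 6}, s ≤ k}:
k:     0  1  2  3  4  5  6  7  8
g(k):  0  1  2  0  1  2  3  0  1
So g(8) = 1.
The value of a disjunctive sum is the nim-sum of the parts.
Combined value = 0 XOR 1 = 1.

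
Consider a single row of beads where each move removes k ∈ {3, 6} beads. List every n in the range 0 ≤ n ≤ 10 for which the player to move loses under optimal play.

0, 1, 2, 9, 10

Grundy values for subtraction set {3, 6}:
k:     0  1  2  3  4  5  6  7  8  9 10
g(k):  0  0  0  1  1  1  2  2  2  0  0
The P-positions (g = 0) in 0..10 are 0, 1, 2, 9, 10.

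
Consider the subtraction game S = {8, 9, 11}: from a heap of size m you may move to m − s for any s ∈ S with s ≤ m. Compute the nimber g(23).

0

Grundy values for subtraction set {8, 9, 11}:
k:     0  1  2  3  4  5  6  7  8  9 10 11 12 13 14 15 16 17 18 19 20 21 22 23
g(k):  0  0  0  0  0  0  0  0  1  1  1  1  1  1  1  1  2  2  2  0  0  0  0  0
So g(23) = 0.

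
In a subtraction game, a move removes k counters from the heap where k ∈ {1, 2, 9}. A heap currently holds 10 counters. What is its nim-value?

Build the Grundy sequence with g(k) = mex{g(k−s) : s ∈ {1, 2, 9}, s ≤ k}:
k:     0  1  2  3  4  5  6  7  8  9 10
g(k):  0  1  2  0  1  2  0  1  2  3  0
So g(10) = 0.

0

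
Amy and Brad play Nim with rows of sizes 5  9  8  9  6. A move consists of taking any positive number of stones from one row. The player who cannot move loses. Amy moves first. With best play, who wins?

Amy wins

Compute the nim-sum pairwise:
5 ⊕ 9 = 12
12 ⊕ 8 = 4
4 ⊕ 9 = 13
13 ⊕ 6 = 11
The nim-sum is 11 ≠ 0, so this is an N-position: the player to move can win; Amy has a winning move.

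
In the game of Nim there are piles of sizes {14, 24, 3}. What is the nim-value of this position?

Compute the nim-sum pairwise:
14 ^ 24 = 22
22 ^ 3 = 21

21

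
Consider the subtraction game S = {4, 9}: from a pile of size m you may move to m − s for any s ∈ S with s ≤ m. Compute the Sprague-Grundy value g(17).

Compute g(0), g(1), … for moves {4, 9}:
k:     0  1  2  3  4  5  6  7  8  9 10 11 12 13 14 15 16 17
g(k):  0  0  0  0  1  1  1  1  0  2  2  2  1  0  0  0  0  1
So g(17) = 1.

1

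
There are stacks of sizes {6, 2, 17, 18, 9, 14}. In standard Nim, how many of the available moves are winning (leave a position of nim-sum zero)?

Nim-sum: 6 XOR 2 XOR 17 XOR 18 XOR 9 XOR 14 = 0.
The nim-sum is already 0, so every move leaves a nonzero nim-sum — there are no winning moves.

0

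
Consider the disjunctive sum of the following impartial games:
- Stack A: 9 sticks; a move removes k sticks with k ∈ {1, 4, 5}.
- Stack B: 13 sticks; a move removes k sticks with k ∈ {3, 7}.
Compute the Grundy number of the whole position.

Build the Grundy sequence for stack A with g(k) = mex{g(k−s) : s ∈ {1, 4, 5}, s ≤ k}:
k:     0  1  2  3  4  5  6  7  8  9
g(k):  0  1  0  1  2  3  2  3  0  1
So g(9) = 1.
Grundy values for stack B (subtraction set {3, 7}):
g(0) = mex{} = 0
g(1) = mex{} = 0
g(2) = mex{} = 0
g(3) = mex{0} = 1
g(4) = mex{0} = 1
g(5) = mex{0} = 1
g(6) = mex{1} = 0
g(7) = mex{0,1} = 2
g(8) = mex{0,1} = 2
g(9) = mex{0} = 1
g(10) = mex{1,2} = 0
g(11) = mex{1,2} = 0
g(12) = mex{1} = 0
g(13) = mex{0} = 1
So g(13) = 1.
The value of a disjunctive sum is the nim-sum of the parts.
Combined value = 1 ⊕ 1 = 0.

0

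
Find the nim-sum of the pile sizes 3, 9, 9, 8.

11

Nim-sum: 3 ⊕ 9 ⊕ 9 ⊕ 8 = 11.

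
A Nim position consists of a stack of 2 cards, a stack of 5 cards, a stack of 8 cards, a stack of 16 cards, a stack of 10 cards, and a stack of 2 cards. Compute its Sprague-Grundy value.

Compute the nim-sum pairwise:
2 ^ 5 = 7
7 ^ 8 = 15
15 ^ 16 = 31
31 ^ 10 = 21
21 ^ 2 = 23

23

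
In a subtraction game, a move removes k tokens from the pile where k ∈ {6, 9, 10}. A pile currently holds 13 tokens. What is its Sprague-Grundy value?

Grundy values for subtraction set {6, 9, 10}:
k:     0  1  2  3  4  5  6  7  8  9 10 11 12 13
g(k):  0  0  0  0  0  0  1  1  1  1  1  1  2  2
So g(13) = 2.

2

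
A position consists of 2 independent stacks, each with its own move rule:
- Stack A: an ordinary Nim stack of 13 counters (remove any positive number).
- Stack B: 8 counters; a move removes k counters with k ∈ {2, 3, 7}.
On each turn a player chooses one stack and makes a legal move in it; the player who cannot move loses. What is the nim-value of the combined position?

12

Stack A is a plain Nim stack of size 13, so its Grundy value is 13.
Grundy values for stack B (subtraction set {2, 3, 7}):
k:     0  1  2  3  4  5  6  7  8
g(k):  0  0  1  1  2  0  0  1  1
So g(8) = 1.
By the Sprague-Grundy theorem, the Grundy value of a sum of independent games is the XOR of the component values.
Combined value = 13 ⊕ 1 = 12.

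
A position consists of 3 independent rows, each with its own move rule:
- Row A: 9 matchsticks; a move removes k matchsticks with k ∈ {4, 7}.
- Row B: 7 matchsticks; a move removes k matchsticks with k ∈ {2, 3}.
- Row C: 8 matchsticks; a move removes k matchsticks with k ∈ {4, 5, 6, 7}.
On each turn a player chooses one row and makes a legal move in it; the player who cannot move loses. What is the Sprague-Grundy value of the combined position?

1

For row A, compute g(0), g(1), … with moves {4, 7}:
g(0) = mex{} = 0
g(1) = mex{} = 0
g(2) = mex{} = 0
g(3) = mex{} = 0
g(4) = mex{0} = 1
g(5) = mex{0} = 1
g(6) = mex{0} = 1
g(7) = mex{0} = 1
g(8) = mex{0,1} = 2
g(9) = mex{0,1} = 2
So g(9) = 2.
Grundy values for row B (subtraction set {2, 3}):
k:     0  1  2  3  4  5  6  7
g(k):  0  0  1  1  2  0  0  1
So g(7) = 1.
Grundy values for row C (subtraction set {4, 5, 6, 7}):
g(0) = mex{} = 0
g(1) = mex{} = 0
g(2) = mex{} = 0
g(3) = mex{} = 0
g(4) = mex{0} = 1
g(5) = mex{0} = 1
g(6) = mex{0} = 1
g(7) = mex{0} = 1
g(8) = mex{0,1} = 2
So g(8) = 2.
By the Sprague-Grundy theorem, the Grundy value of a sum of independent games is the XOR of the component values.
Combined value = 2 ⊕ 1 ⊕ 2 = 1.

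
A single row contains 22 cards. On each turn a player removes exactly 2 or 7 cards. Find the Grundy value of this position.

Grundy values for subtraction set {2, 7}:
k:     0  1  2  3  4  5  6  7  8  9 10 11 12 13 14 15 16 17 18 19 20 21 22
g(k):  0  0  1  1  0  0  1  1  2  0  0  1  1  0  0  1  1  2  0  0  1  1  0
So g(22) = 0.

0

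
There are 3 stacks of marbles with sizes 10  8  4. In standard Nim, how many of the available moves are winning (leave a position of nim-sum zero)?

1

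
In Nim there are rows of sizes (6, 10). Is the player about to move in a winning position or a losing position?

Winning position

Compute the nim-sum pairwise:
6 XOR 10 = 12
The nim-sum is 12 ≠ 0, so this is an N-position: the player to move can win.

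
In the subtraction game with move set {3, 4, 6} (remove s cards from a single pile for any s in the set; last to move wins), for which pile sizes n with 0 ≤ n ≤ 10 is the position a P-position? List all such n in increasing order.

0, 1, 2, 9, 10

Compute g(0), g(1), … for moves {3, 4, 6}:
g(0) = mex{} = 0
g(1) = mex{} = 0
g(2) = mex{} = 0
g(3) = mex{0} = 1
g(4) = mex{0} = 1
g(5) = mex{0} = 1
g(6) = mex{0,1} = 2
g(7) = mex{0,1} = 2
g(8) = mex{0,1} = 2
g(9) = mex{1,2} = 0
g(10) = mex{1,2} = 0
The P-positions (g = 0) in 0..10 are 0, 1, 2, 9, 10.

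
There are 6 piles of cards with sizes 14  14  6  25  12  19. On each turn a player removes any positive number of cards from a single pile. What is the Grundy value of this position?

0

Compute the nim-sum pairwise:
14 ^ 14 = 0
0 ^ 6 = 6
6 ^ 25 = 31
31 ^ 12 = 19
19 ^ 19 = 0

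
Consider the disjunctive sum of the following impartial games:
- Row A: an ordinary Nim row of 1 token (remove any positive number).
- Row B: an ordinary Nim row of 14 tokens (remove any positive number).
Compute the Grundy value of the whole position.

Row A is a plain Nim row of size 1, so its Grundy value is 1.
Row B is a plain Nim row of size 14, so its Grundy value is 14.
By the Sprague-Grundy theorem, the Grundy value of a sum of independent games is the XOR of the component values.
Combined value = 1 ⊕ 14 = 15.

15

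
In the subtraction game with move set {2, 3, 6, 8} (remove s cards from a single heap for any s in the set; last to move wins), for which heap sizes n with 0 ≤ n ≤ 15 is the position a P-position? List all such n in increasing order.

0, 1, 5, 10, 14, 15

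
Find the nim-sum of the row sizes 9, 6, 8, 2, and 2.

7

Compute the nim-sum pairwise:
9 XOR 6 = 15
15 XOR 8 = 7
7 XOR 2 = 5
5 XOR 2 = 7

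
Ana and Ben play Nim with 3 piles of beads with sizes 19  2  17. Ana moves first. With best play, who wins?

Ben wins

Nim-sum: 19 ⊕ 2 ⊕ 17 = 0.
The nim-sum is 0, so this is a P-position: the player to move is in a losing position under optimal play; Ana is about to move from it and so loses — Ben wins.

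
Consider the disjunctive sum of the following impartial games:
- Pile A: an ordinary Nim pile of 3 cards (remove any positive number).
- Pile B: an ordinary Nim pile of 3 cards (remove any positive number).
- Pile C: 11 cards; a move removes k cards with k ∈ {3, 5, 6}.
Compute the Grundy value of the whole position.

0

Pile A is a plain Nim pile of size 3, so its Grundy value is 3.
Pile B is a plain Nim pile of size 3, so its Grundy value is 3.
Grundy values for pile C (subtraction set {3, 5, 6}):
k:     0  1  2  3  4  5  6  7  8  9 10 11
g(k):  0  0  0  1  1  1  2  2  2  0  0  0
So g(11) = 0.
The value of a disjunctive sum is the nim-sum of the parts.
Combined value = 3 ⊕ 3 ⊕ 0 = 0.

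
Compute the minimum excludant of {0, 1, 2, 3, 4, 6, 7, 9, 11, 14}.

5

The values 0, 1, 2, 3, 4 are all present; 5 is the first non-negative integer missing from the set.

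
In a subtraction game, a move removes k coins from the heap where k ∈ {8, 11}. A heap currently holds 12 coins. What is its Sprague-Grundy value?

1

Grundy values for subtraction set {8, 11}:
k:     0  1  2  3  4  5  6  7  8  9 10 11 12
g(k):  0  0  0  0  0  0  0  0  1  1  1  1  1
So g(12) = 1.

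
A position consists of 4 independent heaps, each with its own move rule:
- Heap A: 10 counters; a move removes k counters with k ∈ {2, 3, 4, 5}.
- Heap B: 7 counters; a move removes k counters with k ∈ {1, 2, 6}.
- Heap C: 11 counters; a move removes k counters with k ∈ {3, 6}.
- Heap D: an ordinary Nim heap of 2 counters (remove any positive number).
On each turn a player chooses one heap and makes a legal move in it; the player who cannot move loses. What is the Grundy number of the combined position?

3

For heap A, compute g(0), g(1), … with moves {2, 3, 4, 5}:
k:     0  1  2  3  4  5  6  7  8  9 10
g(k):  0  0  1  1  2  2  3  0  0  1  1
So g(10) = 1.
For heap B, compute g(0), g(1), … with moves {1, 2, 6}:
g(0) = mex{} = 0
g(1) = mex{0} = 1
g(2) = mex{0,1} = 2
g(3) = mex{1,2} = 0
g(4) = mex{0,2} = 1
g(5) = mex{0,1} = 2
g(6) = mex{0,1,2} = 3
g(7) = mex{1,2,3} = 0
So g(7) = 0.
For heap C, compute g(0), g(1), … with moves {3, 6}:
k:     0  1  2  3  4  5  6  7  8  9 10 11
g(k):  0  0  0  1  1  1  2  2  2  0  0  0
So g(11) = 0.
Heap D is a plain Nim heap of size 2, so its Grundy value is 2.
The value of a disjunctive sum is the nim-sum of the parts.
Combined value = 1 ⊕ 0 ⊕ 0 ⊕ 2 = 3.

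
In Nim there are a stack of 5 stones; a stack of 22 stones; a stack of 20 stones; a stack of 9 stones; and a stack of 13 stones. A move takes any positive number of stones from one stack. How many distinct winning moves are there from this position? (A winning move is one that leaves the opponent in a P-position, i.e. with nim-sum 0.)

1

Nim-sum: 5 ^ 22 ^ 20 ^ 9 ^ 13 = 3.
The overall nim-sum is X = 3. A stack of size p has a winning move iff p XOR X < p (reduce it to p XOR X).
  5: 5 XOR 3 = 6 ≥ 5 — no move.
  22: 22 XOR 3 = 21 < 22 — winning move (to 21).
  20: 20 XOR 3 = 23 ≥ 20 — no move.
  9: 9 XOR 3 = 10 ≥ 9 — no move.
  13: 13 XOR 3 = 14 ≥ 13 — no move.
That gives 1 winning move.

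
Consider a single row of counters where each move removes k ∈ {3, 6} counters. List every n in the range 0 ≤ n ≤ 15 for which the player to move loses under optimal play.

0, 1, 2, 9, 10, 11

Build the Grundy sequence with g(k) = mex{g(k−s) : s ∈ {3, 6}, s ≤ k}:
k:     0  1  2  3  4  5  6  7  8  9 10 11 12 13 14 15
g(k):  0  0  0  1  1  1  2  2  2  0  0  0  1  1  1  2
The P-positions (g = 0) in 0..15 are 0, 1, 2, 9, 10, 11.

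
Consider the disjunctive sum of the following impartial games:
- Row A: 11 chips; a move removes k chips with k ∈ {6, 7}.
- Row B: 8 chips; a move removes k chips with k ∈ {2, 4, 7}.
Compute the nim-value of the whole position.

Build the Grundy sequence for row A with g(k) = mex{g(k−s) : s ∈ {6, 7}, s ≤ k}:
k:     0  1  2  3  4  5  6  7  8  9 10 11
g(k):  0  0  0  0  0  0  1  1  1  1  1  1
So g(11) = 1.
Build the Grundy sequence for row B with g(k) = mex{g(k−s) : s ∈ {2, 4, 7}, s ≤ k}:
g(0) = mex{} = 0
g(1) = mex{} = 0
g(2) = mex{0} = 1
g(3) = mex{0} = 1
g(4) = mex{0,1} = 2
g(5) = mex{0,1} = 2
g(6) = mex{1,2} = 0
g(7) = mex{0,1,2} = 3
g(8) = mex{0,2} = 1
So g(8) = 1.
By the Sprague-Grundy theorem, the Grundy value of a sum of independent games is the XOR of the component values.
Combined value = 1 XOR 1 = 0.

0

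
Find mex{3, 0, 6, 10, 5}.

1

0 is in the set but 1 is not, so the mex is 1.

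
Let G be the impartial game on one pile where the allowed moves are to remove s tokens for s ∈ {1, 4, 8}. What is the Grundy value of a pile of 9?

Grundy values for subtraction set {1, 4, 8}:
g(0) = mex{} = 0
g(1) = mex{0} = 1
g(2) = mex{1} = 0
g(3) = mex{0} = 1
g(4) = mex{0,1} = 2
g(5) = mex{1,2} = 0
g(6) = mex{0} = 1
g(7) = mex{1} = 0
g(8) = mex{0,2} = 1
g(9) = mex{0,1} = 2
So g(9) = 2.

2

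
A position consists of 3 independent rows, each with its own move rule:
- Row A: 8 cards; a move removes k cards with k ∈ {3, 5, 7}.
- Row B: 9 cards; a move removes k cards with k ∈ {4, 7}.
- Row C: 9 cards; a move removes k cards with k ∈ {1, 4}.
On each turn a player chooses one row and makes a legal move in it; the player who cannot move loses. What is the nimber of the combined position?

2

Build the Grundy sequence for row A with g(k) = mex{g(k−s) : s ∈ {3, 5, 7}, s ≤ k}:
g(0) = mex{} = 0
g(1) = mex{} = 0
g(2) = mex{} = 0
g(3) = mex{0} = 1
g(4) = mex{0} = 1
g(5) = mex{0} = 1
g(6) = mex{0,1} = 2
g(7) = mex{0,1} = 2
g(8) = mex{0,1} = 2
So g(8) = 2.
For row B, compute g(0), g(1), … with moves {4, 7}:
k:     0  1  2  3  4  5  6  7  8  9
g(k):  0  0  0  0  1  1  1  1  2  2
So g(9) = 2.
Grundy values for row C (subtraction set {1, 4}):
k:     0  1  2  3  4  5  6  7  8  9
g(k):  0  1  0  1  2  0  1  0  1  2
So g(9) = 2.
By the Sprague-Grundy theorem, the Grundy value of a sum of independent games is the XOR of the component values.
Combined value = 2 XOR 2 XOR 2 = 2.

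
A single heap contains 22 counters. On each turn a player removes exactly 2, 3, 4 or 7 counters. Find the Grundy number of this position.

0

Build the Grundy sequence with g(k) = mex{g(k−s) : s ∈ {2, 3, 4, 7}, s ≤ k}:
k:     0  1  2  3  4  5  6  7  8  9 10 11 12 13 14 15 16 17 18 19 20 21 22
g(k):  0  0  1  1  2  2  0  3  1  4  2  0  0  1  1  2  2  0  3  1  4  2  0
So g(22) = 0.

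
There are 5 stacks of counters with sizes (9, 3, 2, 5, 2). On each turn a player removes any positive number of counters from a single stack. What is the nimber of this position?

15

Nim-sum: 9 ^ 3 ^ 2 ^ 5 ^ 2 = 15.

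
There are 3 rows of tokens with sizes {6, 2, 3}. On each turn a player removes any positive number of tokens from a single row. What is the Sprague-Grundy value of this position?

7

Compute the nim-sum pairwise:
6 XOR 2 = 4
4 XOR 3 = 7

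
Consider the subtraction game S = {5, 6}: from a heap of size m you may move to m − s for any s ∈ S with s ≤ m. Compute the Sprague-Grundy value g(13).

0

Compute g(0), g(1), … for moves {5, 6}:
k:     0  1  2  3  4  5  6  7  8  9 10 11 12 13
g(k):  0  0  0  0  0  1  1  1  1  1  2  0  0  0
So g(13) = 0.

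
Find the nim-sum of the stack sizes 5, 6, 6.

5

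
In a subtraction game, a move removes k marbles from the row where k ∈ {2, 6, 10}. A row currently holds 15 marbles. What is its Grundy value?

1

Build the Grundy sequence with g(k) = mex{g(k−s) : s ∈ {2, 6, 10}, s ≤ k}:
k:     0  1  2  3  4  5  6  7  8  9 10 11 12 13 14 15
g(k):  0  0  1  1  0  0  1  1  0  0  1  1  0  0  1  1
So g(15) = 1.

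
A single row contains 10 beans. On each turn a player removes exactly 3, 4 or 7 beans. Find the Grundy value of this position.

0

Grundy values for subtraction set {3, 4, 7}:
g(0) = mex{} = 0
g(1) = mex{} = 0
g(2) = mex{} = 0
g(3) = mex{0} = 1
g(4) = mex{0} = 1
g(5) = mex{0} = 1
g(6) = mex{0,1} = 2
g(7) = mex{0,1} = 2
g(8) = mex{0,1} = 2
g(9) = mex{0,1,2} = 3
g(10) = mex{1,2} = 0
So g(10) = 0.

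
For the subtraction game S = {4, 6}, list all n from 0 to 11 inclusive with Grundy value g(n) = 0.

0, 1, 2, 3, 10, 11

Compute g(0), g(1), … for moves {4, 6}:
g(0) = mex{} = 0
g(1) = mex{} = 0
g(2) = mex{} = 0
g(3) = mex{} = 0
g(4) = mex{0} = 1
g(5) = mex{0} = 1
g(6) = mex{0} = 1
g(7) = mex{0} = 1
g(8) = mex{0,1} = 2
g(9) = mex{0,1} = 2
g(10) = mex{1} = 0
g(11) = mex{1} = 0
The P-positions (g = 0) in 0..11 are 0, 1, 2, 3, 10, 11.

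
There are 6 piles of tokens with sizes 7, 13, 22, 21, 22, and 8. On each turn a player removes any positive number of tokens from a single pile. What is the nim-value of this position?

Bitwise XOR of the heap sizes:
  00111  (7)
  01101  (13)
  10110  (22)
  10101  (21)
  10110  (22)
  01000  (8)
  -----
  10111  (23)

23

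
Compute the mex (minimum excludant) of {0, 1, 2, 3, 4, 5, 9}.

The values 0, 1, 2, 3, 4, 5 are all present; 6 is the first non-negative integer missing from the set.

6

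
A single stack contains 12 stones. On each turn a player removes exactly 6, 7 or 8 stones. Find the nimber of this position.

2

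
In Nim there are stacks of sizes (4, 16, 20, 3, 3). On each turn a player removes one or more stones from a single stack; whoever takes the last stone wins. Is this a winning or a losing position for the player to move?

Losing position

Compute the nim-sum pairwise:
4 XOR 16 = 20
20 XOR 20 = 0
0 XOR 3 = 3
3 XOR 3 = 0
The nim-sum is 0, so this is a P-position: the player to move is in a losing position under optimal play.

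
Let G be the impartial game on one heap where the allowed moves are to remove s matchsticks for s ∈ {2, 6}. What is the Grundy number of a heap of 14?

1

Grundy values for subtraction set {2, 6}:
k:     0  1  2  3  4  5  6  7  8  9 10 11 12 13 14
g(k):  0  0  1  1  0  0  1  1  0  0  1  1  0  0  1
So g(14) = 1.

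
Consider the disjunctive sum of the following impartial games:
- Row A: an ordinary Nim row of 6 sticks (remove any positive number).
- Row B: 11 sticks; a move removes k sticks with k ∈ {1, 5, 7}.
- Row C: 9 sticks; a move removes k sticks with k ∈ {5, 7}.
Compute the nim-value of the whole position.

Row A is a plain Nim row of size 6, so its Grundy value is 6.
For row B, compute g(0), g(1), … with moves {1, 5, 7}:
k:     0  1  2  3  4  5  6  7  8  9 10 11
g(k):  0  1  0  1  0  1  0  1  0  1  0  1
So g(11) = 1.
Build the Grundy sequence for row C with g(k) = mex{g(k−s) : s ∈ {5, 7}, s ≤ k}:
k:     0  1  2  3  4  5  6  7  8  9
g(k):  0  0  0  0  0  1  1  1  1  1
So g(9) = 1.
The value of a disjunctive sum is the nim-sum of the parts.
Combined value = 6 XOR 1 XOR 1 = 6.

6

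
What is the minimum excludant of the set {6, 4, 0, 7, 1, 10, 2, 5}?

3

The values 0, 1, 2 are all present; 3 is the first non-negative integer missing from the set.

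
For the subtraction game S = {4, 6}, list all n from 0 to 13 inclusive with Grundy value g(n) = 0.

0, 1, 2, 3, 10, 11, 12, 13

Grundy values for subtraction set {4, 6}:
g(0) = mex{} = 0
g(1) = mex{} = 0
g(2) = mex{} = 0
g(3) = mex{} = 0
g(4) = mex{0} = 1
g(5) = mex{0} = 1
g(6) = mex{0} = 1
g(7) = mex{0} = 1
g(8) = mex{0,1} = 2
g(9) = mex{0,1} = 2
g(10) = mex{1} = 0
g(11) = mex{1} = 0
g(12) = mex{1,2} = 0
g(13) = mex{1,2} = 0
The P-positions (g = 0) in 0..13 are 0, 1, 2, 3, 10, 11, 12, 13.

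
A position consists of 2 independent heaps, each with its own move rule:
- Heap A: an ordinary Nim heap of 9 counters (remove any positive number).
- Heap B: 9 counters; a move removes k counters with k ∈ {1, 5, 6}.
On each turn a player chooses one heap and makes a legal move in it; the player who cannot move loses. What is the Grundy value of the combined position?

10

Heap A is a plain Nim heap of size 9, so its Grundy value is 9.
For heap B, compute g(0), g(1), … with moves {1, 5, 6}:
g(0) = mex{} = 0
g(1) = mex{0} = 1
g(2) = mex{1} = 0
g(3) = mex{0} = 1
g(4) = mex{1} = 0
g(5) = mex{0} = 1
g(6) = mex{0,1} = 2
g(7) = mex{0,1,2} = 3
g(8) = mex{0,1,3} = 2
g(9) = mex{0,1,2} = 3
So g(9) = 3.
The value of a disjunctive sum is the nim-sum of the parts.
Combined value = 9 XOR 3 = 10.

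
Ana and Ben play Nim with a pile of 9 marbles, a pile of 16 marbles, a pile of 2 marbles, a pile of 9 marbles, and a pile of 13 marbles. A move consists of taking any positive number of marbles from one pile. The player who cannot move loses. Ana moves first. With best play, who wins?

Nim-sum: 9 ⊕ 16 ⊕ 2 ⊕ 9 ⊕ 13 = 31.
The nim-sum is 31 ≠ 0, so this is an N-position: the player to move can win; Ana has a winning move.

Ana wins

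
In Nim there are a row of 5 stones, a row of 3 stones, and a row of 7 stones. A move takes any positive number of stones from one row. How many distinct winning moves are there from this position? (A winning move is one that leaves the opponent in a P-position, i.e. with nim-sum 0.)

3

Nim-sum: 5 ^ 3 ^ 7 = 1.
The overall nim-sum is X = 1. A row of size p has a winning move iff p XOR X < p (reduce it to p XOR X).
  5: 5 XOR 1 = 4 < 5 — winning move (to 4).
  3: 3 XOR 1 = 2 < 3 — winning move (to 2).
  7: 7 XOR 1 = 6 < 7 — winning move (to 6).
That gives 3 winning moves.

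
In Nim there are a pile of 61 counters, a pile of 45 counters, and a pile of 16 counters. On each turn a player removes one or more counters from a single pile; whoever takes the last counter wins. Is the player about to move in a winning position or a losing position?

Losing position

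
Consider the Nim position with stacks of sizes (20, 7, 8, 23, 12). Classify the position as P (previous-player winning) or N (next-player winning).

Bitwise XOR of the heap sizes:
  10100  (20)
  00111  (7)
  01000  (8)
  10111  (23)
  01100  (12)
  -----
  00000  (0)
The nim-sum is 0, so this is a P-position: the player to move is in a losing position under optimal play.

P-position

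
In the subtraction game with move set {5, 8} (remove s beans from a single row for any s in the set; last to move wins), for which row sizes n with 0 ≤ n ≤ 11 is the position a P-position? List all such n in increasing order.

0, 1, 2, 3, 4

Compute g(0), g(1), … for moves {5, 8}:
k:     0  1  2  3  4  5  6  7  8  9 10 11
g(k):  0  0  0  0  0  1  1  1  1  1  2  2
The P-positions (g = 0) in 0..11 are 0, 1, 2, 3, 4.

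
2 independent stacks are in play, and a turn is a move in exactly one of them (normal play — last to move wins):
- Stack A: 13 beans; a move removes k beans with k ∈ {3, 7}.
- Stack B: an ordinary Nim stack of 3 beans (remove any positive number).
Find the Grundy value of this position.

2

For stack A, compute g(0), g(1), … with moves {3, 7}:
g(0) = mex{} = 0
g(1) = mex{} = 0
g(2) = mex{} = 0
g(3) = mex{0} = 1
g(4) = mex{0} = 1
g(5) = mex{0} = 1
g(6) = mex{1} = 0
g(7) = mex{0,1} = 2
g(8) = mex{0,1} = 2
g(9) = mex{0} = 1
g(10) = mex{1,2} = 0
g(11) = mex{1,2} = 0
g(12) = mex{1} = 0
g(13) = mex{0} = 1
So g(13) = 1.
Stack B is a plain Nim stack of size 3, so its Grundy value is 3.
By the Sprague-Grundy theorem, the Grundy value of a sum of independent games is the XOR of the component values.
Combined value = 1 XOR 3 = 2.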